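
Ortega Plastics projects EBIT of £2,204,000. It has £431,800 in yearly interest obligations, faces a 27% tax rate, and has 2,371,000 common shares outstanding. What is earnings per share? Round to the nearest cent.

Pre-tax income = £2,204,000 − £431,800.00 = £1,772,200.00.
Net income = £1,772,200.00 × (1 − 0.27) = £1,293,706.00.
Per share: £1,293,706.00 / 2,371,000 shares = £0.55.

£0.55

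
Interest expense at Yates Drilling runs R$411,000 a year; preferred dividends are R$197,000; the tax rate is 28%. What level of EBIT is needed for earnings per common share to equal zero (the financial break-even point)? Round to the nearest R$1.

Preferred dividends are paid after tax, so their pre-tax equivalent is R$197,000 ÷ (1 − 0.28) = R$273,611.11.
EPS = 0 when EBIT covers interest plus the pre-tax preferred burden: R$411,000 + R$273,611.11 = R$684,611.11.

R$684,611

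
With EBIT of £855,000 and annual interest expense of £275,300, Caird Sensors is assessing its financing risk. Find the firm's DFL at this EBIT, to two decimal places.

Interest = £275,300.00.
DFL = EBIT ÷ (EBIT − I) = £855,000 ÷ (£855,000 − £275,300.00) = £855,000 ÷ £579,700.00 = 1.4749.

1.47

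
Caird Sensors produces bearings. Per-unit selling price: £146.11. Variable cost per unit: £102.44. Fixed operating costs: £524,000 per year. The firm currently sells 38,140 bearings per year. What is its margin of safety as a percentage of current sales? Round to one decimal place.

68.5%

Unit CM = price − variable cost = £146.11 − £102.44 = £43.67. Break-even units = £524,000 ÷ £43.67 = 11,999.08; break-even revenue = 11,999.08 × £146.11 = £1,753,186.17.
Current sales = 38,140 × £146.11 = £5,572,635.40.
Margin of safety = (£5,572,635.40 − £1,753,186.17) ÷ £5,572,635.40 = 68.5%.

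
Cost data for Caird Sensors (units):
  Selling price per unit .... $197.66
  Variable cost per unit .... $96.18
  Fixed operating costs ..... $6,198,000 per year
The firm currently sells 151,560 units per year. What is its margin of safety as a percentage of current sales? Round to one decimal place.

Unit CM = price − variable cost = $197.66 − $96.18 = $101.48. Break-even units = $6,198,000 ÷ $101.48 = 61,076.07; break-even revenue = 61,076.07 × $197.66 = $12,072,296.81.
Actual sales revenue = 151,560 × $197.66 = $29,957,349.60.
Margin of safety = ($29,957,349.60 − $12,072,296.81) ÷ $29,957,349.60 = 59.7%.

59.7%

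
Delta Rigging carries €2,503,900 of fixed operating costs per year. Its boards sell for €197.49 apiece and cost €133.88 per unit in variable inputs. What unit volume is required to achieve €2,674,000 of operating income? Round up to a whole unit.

Contribution margin per unit = €197.49 − €133.88 = €63.61.
Need Q such that Q × €63.61 − €2,503,900 = €2,674,000, i.e. Q = €5,177,900 / €63.61 = 81,400.72 → 81,401.

81,401 boards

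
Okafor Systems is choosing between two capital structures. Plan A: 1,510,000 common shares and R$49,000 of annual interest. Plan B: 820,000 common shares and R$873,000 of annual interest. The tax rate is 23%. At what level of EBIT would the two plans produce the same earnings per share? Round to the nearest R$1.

At indifference, (EBIT − 49,000)(1 − t)/1,510,000 = (EBIT − 873,000)(1 − t)/820,000.
The (1 − t) factor cancels: (EBIT − 49,000) × 820,000 = (EBIT − 873,000) × 1,510,000.
EBIT × (1,510,000 − 820,000) = 873,000 × 1,510,000 − 49,000 × 820,000 = 1,278,050,000,000, so EBIT = 1,278,050,000,000 ÷ 690,000 = 1,852,246.38.

R$1,852,246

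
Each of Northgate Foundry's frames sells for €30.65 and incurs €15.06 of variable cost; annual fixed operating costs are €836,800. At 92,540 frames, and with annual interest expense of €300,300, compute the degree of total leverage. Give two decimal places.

4.72

At 92,540 units, contribution = 92,540 × €15.59 = €1,442,698.60.
EBIT = €1,442,698.60 − €836,800 = €605,898.60. Interest = €300,300.00, so EBIT − I = €305,598.60.
DCL = contribution ÷ (EBIT − I) = €1,442,698.60 ÷ €305,598.60 = 4.7209.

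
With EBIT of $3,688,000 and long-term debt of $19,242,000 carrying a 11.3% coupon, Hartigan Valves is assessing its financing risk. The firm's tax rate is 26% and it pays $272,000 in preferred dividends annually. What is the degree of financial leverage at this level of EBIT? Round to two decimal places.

3.22

Interest = $2,174,346.00.
Preferred dividends grossed up pre-tax: $272,000 / (1 − 0.26) = $367,567.57.
DFL = EBIT ÷ [EBIT − I − D_p/(1−t)] = $3,688,000 ÷ [$3,688,000 − $2,174,346.00 − $367,567.57] = $3,688,000 ÷ $1,146,086.43 = 3.2179.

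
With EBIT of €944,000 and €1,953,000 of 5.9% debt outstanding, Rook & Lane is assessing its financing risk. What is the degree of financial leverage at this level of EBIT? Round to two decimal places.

Interest = €115,227.00.
DFL = EBIT ÷ (EBIT − I) = €944,000 ÷ (€944,000 − €115,227.00) = €944,000 ÷ €828,773.00 = 1.1390.

1.14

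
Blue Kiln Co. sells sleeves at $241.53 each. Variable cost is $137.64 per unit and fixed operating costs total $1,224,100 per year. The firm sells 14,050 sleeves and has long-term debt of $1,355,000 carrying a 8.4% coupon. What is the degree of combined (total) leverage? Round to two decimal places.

Contribution at this volume is 14,050 × $103.89 = $1,459,654.50.
EBIT = $1,459,654.50 − $1,224,100 = $235,554.50. Interest = $113,820.00, so EBIT − I = $121,734.50.
Degree of total leverage = total CM / (EBIT − interest) = $1,459,654.50 / $121,734.50 = 11.9905.

11.99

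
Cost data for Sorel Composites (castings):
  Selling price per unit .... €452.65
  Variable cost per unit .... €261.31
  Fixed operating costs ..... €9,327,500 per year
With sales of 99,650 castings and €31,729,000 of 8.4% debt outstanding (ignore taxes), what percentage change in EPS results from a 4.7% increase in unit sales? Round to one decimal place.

+12.7%

Total contribution margin = 99,650 × €191.34 = €19,067,031.00.
Operating income = contribution − fixed costs = €19,067,031.00 − €9,327,500 = €9,739,531.00.
Interest = €2,665,236.00, so EBIT − I = €7,074,295.00.
DCL = total CM / (EBIT − I) = €19,067,031.00 / €7,074,295.00 = 2.6953.
%ΔEPS = DCL × %ΔSales = 2.6953 × +4.7% = +12.7%.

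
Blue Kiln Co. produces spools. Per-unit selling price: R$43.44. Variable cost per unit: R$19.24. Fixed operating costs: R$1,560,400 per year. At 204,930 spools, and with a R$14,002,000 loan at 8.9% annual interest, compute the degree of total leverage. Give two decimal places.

2.30

At 204,930 units, contribution = 204,930 × R$24.20 = R$4,959,306.00.
Operating income = contribution − fixed costs = R$4,959,306.00 − R$1,560,400 = R$3,398,906.00. Interest = R$1,246,178.00.
DOL = R$4,959,306.00 ÷ R$3,398,906.00 = 1.4591; DFL = R$3,398,906.00 ÷ R$2,152,728.00 = 1.5789.
Combined leverage = 1.4591 × 1.5789 = 2.3038.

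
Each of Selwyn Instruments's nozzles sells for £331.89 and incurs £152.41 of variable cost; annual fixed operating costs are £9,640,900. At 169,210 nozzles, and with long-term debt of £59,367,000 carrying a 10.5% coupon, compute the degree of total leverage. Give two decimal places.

Total contribution margin = 169,210 × £179.48 = £30,369,810.80.
EBIT = £30,369,810.80 − £9,640,900 = £20,728,910.80. Interest = £6,233,535.00.
DOL = £30,369,810.80 ÷ £20,728,910.80 = 1.4651; DFL = £20,728,910.80 ÷ £14,495,375.80 = 1.4300.
Combined leverage = 1.4651 × 1.4300 = 2.0951.

2.10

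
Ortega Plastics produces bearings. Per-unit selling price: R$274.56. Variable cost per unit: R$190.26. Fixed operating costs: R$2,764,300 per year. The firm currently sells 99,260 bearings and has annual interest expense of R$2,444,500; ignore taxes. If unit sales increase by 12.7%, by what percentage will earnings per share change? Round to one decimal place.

At 99,260 units, contribution = 99,260 × R$84.30 = R$8,367,618.00.
EBIT = R$8,367,618.00 − R$2,764,300 = R$5,603,318.00.
Interest = R$2,444,500.00, so EBIT − I = R$3,158,818.00.
DCL = total CM / (EBIT − I) = R$8,367,618.00 / R$3,158,818.00 = 2.6490.
EPS therefore changes by 2.6490 × (+12.7%) = +33.6%.

+33.6%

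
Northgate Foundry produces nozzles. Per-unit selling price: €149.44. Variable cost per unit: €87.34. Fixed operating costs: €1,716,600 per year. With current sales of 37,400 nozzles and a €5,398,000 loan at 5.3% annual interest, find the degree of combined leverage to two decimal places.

7.26

At 37,400 units, contribution = 37,400 × €62.10 = €2,322,540.00.
EBIT = €2,322,540.00 − €1,716,600 = €605,940.00. Interest = €286,094.00, so EBIT − I = €319,846.00.
DCL = contribution ÷ (EBIT − I) = €2,322,540.00 ÷ €319,846.00 = 7.2614.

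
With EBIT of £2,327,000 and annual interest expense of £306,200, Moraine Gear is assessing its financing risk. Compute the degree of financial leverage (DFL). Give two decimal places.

1.15

Annual interest charges come to £306,200.00.
DFL = EBIT ÷ (EBIT − I) = £2,327,000 ÷ (£2,327,000 − £306,200.00) = £2,327,000 ÷ £2,020,800.00 = 1.1515.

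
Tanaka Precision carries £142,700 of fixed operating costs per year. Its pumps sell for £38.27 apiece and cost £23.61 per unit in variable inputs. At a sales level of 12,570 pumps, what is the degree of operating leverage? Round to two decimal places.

4.43

Total contribution margin = 12,570 × £14.66 = £184,276.20.
EBIT = £184,276.20 − £142,700 = £41,576.20.
DOL = contribution ÷ EBIT = £184,276.20 ÷ £41,576.20 = 4.4323.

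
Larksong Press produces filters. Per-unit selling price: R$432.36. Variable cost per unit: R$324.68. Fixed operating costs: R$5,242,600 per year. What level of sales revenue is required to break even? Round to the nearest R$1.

Contribution margin per unit = R$432.36 − R$324.68 = R$107.68, a CM ratio of R$107.68 ÷ R$432.36 = 0.2491.
Break-even sales = FC ÷ CM ratio = R$5,242,600 × R$432.36 / R$107.68 = R$21,050,246.

R$21,050,246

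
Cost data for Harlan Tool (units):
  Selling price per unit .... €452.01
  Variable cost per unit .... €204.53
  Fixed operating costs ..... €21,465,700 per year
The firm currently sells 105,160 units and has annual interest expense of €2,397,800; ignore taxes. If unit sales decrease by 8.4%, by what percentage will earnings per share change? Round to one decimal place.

-101.1%

Contribution at this volume is 105,160 × €247.48 = €26,024,996.80.
Operating income = contribution − fixed costs = €26,024,996.80 − €21,465,700 = €4,559,296.80.
Interest = €2,397,800.00, so EBIT − I = €2,161,496.80.
Degree of combined leverage = contribution ÷ (EBIT − I) = €26,024,996.80 ÷ €2,161,496.80 = 12.0403.
EPS therefore changes by 12.0403 × (-8.4%) = -101.1%.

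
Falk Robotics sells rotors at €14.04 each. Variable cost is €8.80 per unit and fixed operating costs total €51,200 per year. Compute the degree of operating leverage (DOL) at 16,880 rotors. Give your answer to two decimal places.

2.37

At 16,880 units, contribution = 16,880 × €5.24 = €88,451.20.
EBIT = €88,451.20 − €51,200 = €37,251.20.
So DOL = total CM / EBIT = €88,451.20 / €37,251.20 = 2.3745.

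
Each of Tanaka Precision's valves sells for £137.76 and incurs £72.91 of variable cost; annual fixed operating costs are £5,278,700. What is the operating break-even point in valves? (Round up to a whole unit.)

Contribution margin per unit = £137.76 − £72.91 = £64.85.
Break-even volume = fixed costs ÷ CM per unit = £5,278,700 ÷ £64.85 = 81,398.61, so 81,399 valves.

81,399 valves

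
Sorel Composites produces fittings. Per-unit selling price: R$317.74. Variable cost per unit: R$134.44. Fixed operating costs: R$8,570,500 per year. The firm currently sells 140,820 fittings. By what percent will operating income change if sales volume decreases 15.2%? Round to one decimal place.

Total contribution margin = 140,820 × R$183.30 = R$25,812,306.00.
Operating income = contribution − fixed costs = R$25,812,306.00 − R$8,570,500 = R$17,241,806.00.
DOL = contribution ÷ EBIT = R$25,812,306.00 ÷ R$17,241,806.00 = 1.4971.
%ΔEBIT = DOL × %ΔSales = 1.4971 × -15.2% = -22.8%.

-22.8%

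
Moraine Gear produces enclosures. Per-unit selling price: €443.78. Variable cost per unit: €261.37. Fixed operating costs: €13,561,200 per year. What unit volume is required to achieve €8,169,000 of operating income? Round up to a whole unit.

119,129 enclosures

Each unit contributes €443.78 − €261.37 = €182.41.
Required volume = (fixed costs + target profit) ÷ CM = (€13,561,200 + €8,169,000) ÷ €182.41 = 119,128.34, so 119,129 enclosures.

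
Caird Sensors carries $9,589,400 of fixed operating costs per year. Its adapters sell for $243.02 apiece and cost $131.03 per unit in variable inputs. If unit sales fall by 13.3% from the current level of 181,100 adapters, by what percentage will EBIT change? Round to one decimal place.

-25.2%

At 181,100 units, contribution = 181,100 × $111.99 = $20,281,389.00.
Subtracting fixed costs: EBIT = $20,281,389.00 − $9,589,400 = $10,691,989.00.
Degree of operating leverage = $20,281,389.00 / $10,691,989.00 = 1.8969.
Operating income changes by 1.8969 × -13.3% = -25.2%.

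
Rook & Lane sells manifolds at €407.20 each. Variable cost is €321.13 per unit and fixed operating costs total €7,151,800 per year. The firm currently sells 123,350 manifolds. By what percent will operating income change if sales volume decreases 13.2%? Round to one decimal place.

At 123,350 units, contribution = 123,350 × €86.07 = €10,616,734.50.
Subtracting fixed costs: EBIT = €10,616,734.50 − €7,151,800 = €3,464,934.50.
Degree of operating leverage = €10,616,734.50 / €3,464,934.50 = 3.0641.
%ΔEBIT = DOL × %ΔSales = 3.0641 × -13.2% = -40.4%.

-40.4%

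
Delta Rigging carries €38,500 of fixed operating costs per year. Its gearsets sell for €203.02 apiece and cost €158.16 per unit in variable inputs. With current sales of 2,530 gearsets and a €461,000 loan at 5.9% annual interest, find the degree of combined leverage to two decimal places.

Contribution at this volume is 2,530 × €44.86 = €113,495.80.
Operating income = contribution − fixed costs = €113,495.80 − €38,500 = €74,995.80. Interest = €27,199.00, so EBIT − I = €47,796.80.
DCL = contribution ÷ (EBIT − I) = €113,495.80 ÷ €47,796.80 = 2.3745.

2.37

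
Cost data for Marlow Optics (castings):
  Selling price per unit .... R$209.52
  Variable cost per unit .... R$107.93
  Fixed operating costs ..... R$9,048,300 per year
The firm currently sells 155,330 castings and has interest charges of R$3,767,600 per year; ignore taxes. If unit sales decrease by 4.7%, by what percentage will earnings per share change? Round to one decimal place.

-25.0%

Contribution at this volume is 155,330 × R$101.59 = R$15,779,974.70.
EBIT = R$15,779,974.70 − R$9,048,300 = R$6,731,674.70.
After interest of R$3,767,600.00, pre-tax earnings = R$2,964,074.70.
Degree of combined leverage = contribution ÷ (EBIT − I) = R$15,779,974.70 ÷ R$2,964,074.70 = 5.3237.
EPS therefore changes by 5.3237 × (-4.7%) = -25.0%.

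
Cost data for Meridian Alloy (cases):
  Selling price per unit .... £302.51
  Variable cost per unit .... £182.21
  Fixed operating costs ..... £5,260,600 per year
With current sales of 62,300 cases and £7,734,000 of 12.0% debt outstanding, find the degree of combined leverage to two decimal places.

5.74

At 62,300 units, contribution = 62,300 × £120.30 = £7,494,690.00.
Operating income = contribution − fixed costs = £7,494,690.00 − £5,260,600 = £2,234,090.00. Interest = £928,080.00.
DOL = £7,494,690.00 ÷ £2,234,090.00 = 3.3547; DFL = £2,234,090.00 ÷ £1,306,010.00 = 1.7106.
DCL = DOL × DFL = 3.3547 × 1.7106 = 5.7385.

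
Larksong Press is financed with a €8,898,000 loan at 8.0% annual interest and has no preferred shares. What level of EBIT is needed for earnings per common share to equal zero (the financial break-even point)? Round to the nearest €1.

€711,840

Annual interest = 8.0% × €8,898,000 = €711,840.00.
With no preferred dividends, EPS = 0 when EBIT exactly covers interest, so the financial break-even EBIT is €711,840.00.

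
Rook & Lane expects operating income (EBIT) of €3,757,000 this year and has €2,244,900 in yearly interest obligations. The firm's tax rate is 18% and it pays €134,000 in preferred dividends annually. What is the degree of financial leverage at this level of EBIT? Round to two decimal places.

Interest = €2,244,900.00.
Preferred dividends grossed up pre-tax: €134,000 / (1 − 0.18) = €163,414.63.
DFL = EBIT ÷ [EBIT − I − D_p/(1−t)] = €3,757,000 ÷ [€3,757,000 − €2,244,900.00 − €163,414.63] = €3,757,000 ÷ €1,348,685.37 = 2.7857.

2.79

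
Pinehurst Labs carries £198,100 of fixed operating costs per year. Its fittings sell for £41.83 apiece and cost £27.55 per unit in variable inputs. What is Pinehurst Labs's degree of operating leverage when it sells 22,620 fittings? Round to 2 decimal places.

At 22,620 units, contribution = 22,620 × £14.28 = £323,013.60.
Operating income = contribution − fixed costs = £323,013.60 − £198,100 = £124,913.60.
DOL = contribution ÷ EBIT = £323,013.60 ÷ £124,913.60 = 2.5859.

2.59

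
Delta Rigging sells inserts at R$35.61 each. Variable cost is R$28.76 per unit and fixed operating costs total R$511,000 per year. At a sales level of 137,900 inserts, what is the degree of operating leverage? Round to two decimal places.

2.18

Total contribution margin = 137,900 × R$6.85 = R$944,615.00.
Operating income = contribution − fixed costs = R$944,615.00 − R$511,000 = R$433,615.00.
Degree of operating leverage = R$944,615.00 / R$433,615.00 = 2.1785.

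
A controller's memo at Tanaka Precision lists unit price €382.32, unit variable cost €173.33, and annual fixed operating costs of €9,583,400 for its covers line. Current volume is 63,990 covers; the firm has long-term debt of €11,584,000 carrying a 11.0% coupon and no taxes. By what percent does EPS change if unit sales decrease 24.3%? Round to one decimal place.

-129.2%

Contribution at this volume is 63,990 × €208.99 = €13,373,270.10.
Operating income = contribution − fixed costs = €13,373,270.10 − €9,583,400 = €3,789,870.10.
Interest = €1,274,240.00, so EBIT − I = €2,515,630.10.
DCL = total CM / (EBIT − I) = €13,373,270.10 / €2,515,630.10 = 5.3161.
%ΔEPS = DCL × %ΔSales = 5.3161 × -24.3% = -129.2%.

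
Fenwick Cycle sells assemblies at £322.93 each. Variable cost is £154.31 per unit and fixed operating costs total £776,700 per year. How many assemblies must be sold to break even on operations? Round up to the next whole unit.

Unit CM = price − variable cost = £322.93 − £154.31 = £168.62.
Break-even Q = £776,700 / £168.62 = 4,606.22 → 4,607 assemblies.

4,607 assemblies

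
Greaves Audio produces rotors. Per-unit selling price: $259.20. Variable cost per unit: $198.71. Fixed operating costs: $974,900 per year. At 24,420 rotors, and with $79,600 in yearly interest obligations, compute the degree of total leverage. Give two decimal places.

Total contribution margin = 24,420 × $60.49 = $1,477,165.80.
Subtracting fixed costs: EBIT = $1,477,165.80 − $974,900 = $502,265.80. Interest = $79,600.00.
DOL = $1,477,165.80 ÷ $502,265.80 = 2.9410; DFL = $502,265.80 ÷ $422,665.80 = 1.1883.
DCL = DOL × DFL = 2.9410 × 1.1883 = 3.4948.

3.49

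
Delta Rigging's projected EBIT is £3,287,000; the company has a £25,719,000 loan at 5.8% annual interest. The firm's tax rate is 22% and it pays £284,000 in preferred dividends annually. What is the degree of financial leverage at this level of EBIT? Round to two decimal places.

2.30

Annual interest charges come to £1,491,702.00.
Pre-tax preferred-dividend burden = £284,000 ÷ (1 − 0.22) = £364,102.56.
DFL = EBIT ÷ [EBIT − I − D_p/(1−t)] = £3,287,000 ÷ [£3,287,000 − £1,491,702.00 − £364,102.56] = £3,287,000 ÷ £1,431,195.44 = 2.2967.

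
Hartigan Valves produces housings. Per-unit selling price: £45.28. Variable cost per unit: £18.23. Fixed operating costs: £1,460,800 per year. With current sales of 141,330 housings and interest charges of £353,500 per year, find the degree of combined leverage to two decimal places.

Contribution at this volume is 141,330 × £27.05 = £3,822,976.50.
Subtracting fixed costs: EBIT = £3,822,976.50 − £1,460,800 = £2,362,176.50. Interest = £353,500.00, so EBIT − I = £2,008,676.50.
Degree of total leverage = total CM / (EBIT − interest) = £3,822,976.50 / £2,008,676.50 = 1.9032.

1.90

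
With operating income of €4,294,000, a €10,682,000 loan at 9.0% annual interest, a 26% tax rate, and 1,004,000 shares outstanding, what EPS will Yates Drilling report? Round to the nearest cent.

Interest = €961,380.00, so EBT = €4,294,000 − €961,380.00 = €3,332,620.00.
Net income = €3,332,620.00 × (1 − 0.26) = €2,466,138.80.
EPS = €2,466,138.80 ÷ 1,004,000 = €2.46.

€2.46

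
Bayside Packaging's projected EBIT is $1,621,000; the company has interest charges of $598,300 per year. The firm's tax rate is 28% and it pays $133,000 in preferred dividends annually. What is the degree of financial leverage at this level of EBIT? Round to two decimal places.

Interest = $598,300.00.
Pre-tax preferred-dividend burden = $133,000 ÷ (1 − 0.28) = $184,722.22.
DFL = EBIT ÷ [EBIT − I − D_p/(1−t)] = $1,621,000 ÷ [$1,621,000 − $598,300.00 − $184,722.22] = $1,621,000 ÷ $837,977.78 = 1.9344.

1.93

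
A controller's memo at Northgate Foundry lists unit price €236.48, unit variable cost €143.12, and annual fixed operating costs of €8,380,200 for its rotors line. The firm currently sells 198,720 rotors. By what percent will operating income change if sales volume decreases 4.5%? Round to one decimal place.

At 198,720 units, contribution = 198,720 × €93.36 = €18,552,499.20.
Subtracting fixed costs: EBIT = €18,552,499.20 − €8,380,200 = €10,172,299.20.
DOL = contribution ÷ EBIT = €18,552,499.20 ÷ €10,172,299.20 = 1.8238.
Operating income changes by 1.8238 × -4.5% = -8.2%.

-8.2%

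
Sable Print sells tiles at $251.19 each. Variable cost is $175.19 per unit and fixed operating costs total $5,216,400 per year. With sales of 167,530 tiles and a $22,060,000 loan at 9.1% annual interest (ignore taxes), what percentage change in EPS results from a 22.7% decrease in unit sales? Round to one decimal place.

-52.5%

At 167,530 units, contribution = 167,530 × $76.00 = $12,732,280.00.
Operating income = contribution − fixed costs = $12,732,280.00 − $5,216,400 = $7,515,880.00.
Interest = $2,007,460.00, so EBIT − I = $5,508,420.00.
DCL = total CM / (EBIT − I) = $12,732,280.00 / $5,508,420.00 = 2.3114.
EPS therefore changes by 2.3114 × (-22.7%) = -52.5%.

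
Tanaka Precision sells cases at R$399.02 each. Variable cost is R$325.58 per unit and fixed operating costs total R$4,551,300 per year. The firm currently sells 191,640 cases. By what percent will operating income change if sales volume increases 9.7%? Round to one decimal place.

+14.3%

Total contribution margin = 191,640 × R$73.44 = R$14,074,041.60.
EBIT = R$14,074,041.60 − R$4,551,300 = R$9,522,741.60.
Degree of operating leverage = R$14,074,041.60 / R$9,522,741.60 = 1.4779.
%ΔEBIT = DOL × %ΔSales = 1.4779 × +9.7% = +14.3%.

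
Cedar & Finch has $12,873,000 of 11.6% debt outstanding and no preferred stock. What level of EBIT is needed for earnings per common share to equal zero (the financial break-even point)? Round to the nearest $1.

Annual interest = 11.6% × $12,873,000 = $1,493,268.00.
With no preferred dividends, EPS = 0 when EBIT exactly covers interest, so the financial break-even EBIT is $1,493,268.00.

$1,493,268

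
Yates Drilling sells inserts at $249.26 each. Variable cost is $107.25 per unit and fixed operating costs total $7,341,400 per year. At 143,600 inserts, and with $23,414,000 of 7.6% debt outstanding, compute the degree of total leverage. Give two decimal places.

1.81

Total contribution margin = 143,600 × $142.01 = $20,392,636.00.
EBIT = $20,392,636.00 − $7,341,400 = $13,051,236.00. Interest = $1,779,464.00.
DOL = $20,392,636.00 ÷ $13,051,236.00 = 1.5625; DFL = $13,051,236.00 ÷ $11,271,772.00 = 1.1579.
DCL = DOL × DFL = 1.5625 × 1.1579 = 1.8092.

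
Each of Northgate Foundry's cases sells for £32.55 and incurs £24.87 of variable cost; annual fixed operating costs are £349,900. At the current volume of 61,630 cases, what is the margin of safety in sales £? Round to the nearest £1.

Contribution margin per unit = £32.55 − £24.87 = £7.68. Break-even units = £349,900 ÷ £7.68 = 45,559.90; break-even revenue = 45,559.90 × £32.55 = £1,482,974.61.
Actual sales revenue = 61,630 × £32.55 = £2,006,056.50.
Margin of safety = £2,006,056.50 − £1,482,974.61 = £523,082.

£523,082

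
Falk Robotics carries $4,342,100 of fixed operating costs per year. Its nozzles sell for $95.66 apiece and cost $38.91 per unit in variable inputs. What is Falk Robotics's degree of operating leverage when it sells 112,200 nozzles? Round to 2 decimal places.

At 112,200 units, contribution = 112,200 × $56.75 = $6,367,350.00.
Operating income = contribution − fixed costs = $6,367,350.00 − $4,342,100 = $2,025,250.00.
Degree of operating leverage = $6,367,350.00 / $2,025,250.00 = 3.1440.

3.14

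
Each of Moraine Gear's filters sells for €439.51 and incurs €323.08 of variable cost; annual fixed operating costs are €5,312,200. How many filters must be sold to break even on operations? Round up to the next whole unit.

Each unit contributes €439.51 − €323.08 = €116.43.
Break-even Q = €5,312,200 / €116.43 = 45,625.70 → 45,626 filters.

45,626 filters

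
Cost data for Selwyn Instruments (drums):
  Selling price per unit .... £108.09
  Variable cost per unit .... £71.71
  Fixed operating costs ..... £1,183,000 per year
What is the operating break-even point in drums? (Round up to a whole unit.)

Unit CM = price − variable cost = £108.09 − £71.71 = £36.38.
Units to break even: £1,183,000 ÷ £36.38 = 32,517.87, rounded up to 32,518.

32,518 drums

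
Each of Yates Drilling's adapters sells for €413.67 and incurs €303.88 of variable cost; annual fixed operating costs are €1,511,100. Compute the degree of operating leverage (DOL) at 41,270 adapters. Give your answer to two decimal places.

At 41,270 units, contribution = 41,270 × €109.79 = €4,531,033.30.
Subtracting fixed costs: EBIT = €4,531,033.30 − €1,511,100 = €3,019,933.30.
So DOL = total CM / EBIT = €4,531,033.30 / €3,019,933.30 = 1.5004.

1.50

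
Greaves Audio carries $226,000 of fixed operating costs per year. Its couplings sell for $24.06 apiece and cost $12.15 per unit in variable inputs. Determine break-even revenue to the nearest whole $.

$456,554

CM per unit = $24.06 − $12.15 = $11.91; CM ratio = $11.91 / $24.06 = 0.4950.
Break-even revenue = fixed costs × price ÷ CM = $226,000 × $24.06 ÷ $11.91 = $456,554.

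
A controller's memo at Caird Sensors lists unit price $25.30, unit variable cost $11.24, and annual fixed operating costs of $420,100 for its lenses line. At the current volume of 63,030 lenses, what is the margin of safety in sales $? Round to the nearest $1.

Each unit contributes $25.30 − $11.24 = $14.06. Break-even units = $420,100 ÷ $14.06 = 29,879.09; break-even revenue = 29,879.09 × $25.30 = $755,940.97.
Current sales = 63,030 × $25.30 = $1,594,659.00.
Margin of safety = $1,594,659.00 − $755,940.97 = $838,718.

$838,718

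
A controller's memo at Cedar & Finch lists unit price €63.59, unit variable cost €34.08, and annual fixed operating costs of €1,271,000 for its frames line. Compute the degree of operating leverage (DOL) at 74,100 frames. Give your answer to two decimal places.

Total contribution margin = 74,100 × €29.51 = €2,186,691.00.
EBIT = €2,186,691.00 − €1,271,000 = €915,691.00.
DOL = contribution ÷ EBIT = €2,186,691.00 ÷ €915,691.00 = 2.3880.

2.39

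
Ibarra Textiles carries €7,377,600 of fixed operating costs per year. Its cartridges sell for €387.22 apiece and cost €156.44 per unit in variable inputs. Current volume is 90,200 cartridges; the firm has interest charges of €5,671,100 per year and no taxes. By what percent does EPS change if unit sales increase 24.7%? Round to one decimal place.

+66.2%

Total contribution margin = 90,200 × €230.78 = €20,816,356.00.
EBIT = €20,816,356.00 − €7,377,600 = €13,438,756.00.
After interest of €5,671,100.00, pre-tax earnings = €7,767,656.00.
DCL = total CM / (EBIT − I) = €20,816,356.00 / €7,767,656.00 = 2.6799.
%ΔEPS = DCL × %ΔSales = 2.6799 × +24.7% = +66.2%.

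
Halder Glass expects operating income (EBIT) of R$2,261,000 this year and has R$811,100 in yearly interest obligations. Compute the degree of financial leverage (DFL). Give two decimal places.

1.56

Annual interest charges come to R$811,100.00.
DFL = EBIT ÷ (EBIT − I) = R$2,261,000 ÷ (R$2,261,000 − R$811,100.00) = R$2,261,000 ÷ R$1,449,900.00 = 1.5594.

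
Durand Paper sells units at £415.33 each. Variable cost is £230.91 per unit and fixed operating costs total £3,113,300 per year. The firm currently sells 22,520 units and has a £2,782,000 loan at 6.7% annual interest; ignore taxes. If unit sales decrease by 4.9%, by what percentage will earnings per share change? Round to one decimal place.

Contribution at this volume is 22,520 × £184.42 = £4,153,138.40.
EBIT = £4,153,138.40 − £3,113,300 = £1,039,838.40.
After interest of £186,394.00, pre-tax earnings = £853,444.40.
Degree of combined leverage = contribution ÷ (EBIT − I) = £4,153,138.40 ÷ £853,444.40 = 4.8663.
EPS therefore changes by 4.8663 × (-4.9%) = -23.8%.

-23.8%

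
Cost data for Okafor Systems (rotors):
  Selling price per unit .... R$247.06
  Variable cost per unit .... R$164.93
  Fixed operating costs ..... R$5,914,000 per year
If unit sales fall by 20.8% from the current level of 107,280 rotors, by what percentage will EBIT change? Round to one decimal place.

-63.3%

At 107,280 units, contribution = 107,280 × R$82.13 = R$8,810,906.40.
Subtracting fixed costs: EBIT = R$8,810,906.40 − R$5,914,000 = R$2,896,906.40.
DOL = contribution ÷ EBIT = R$8,810,906.40 ÷ R$2,896,906.40 = 3.0415.
So EBIT moves 3.0415 × (-20.8%) = -63.3%.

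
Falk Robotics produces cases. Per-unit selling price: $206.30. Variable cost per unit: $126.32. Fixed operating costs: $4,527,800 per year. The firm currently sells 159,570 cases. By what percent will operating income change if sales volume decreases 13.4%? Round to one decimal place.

Total contribution margin = 159,570 × $79.98 = $12,762,408.60.
Subtracting fixed costs: EBIT = $12,762,408.60 − $4,527,800 = $8,234,608.60.
Degree of operating leverage = $12,762,408.60 / $8,234,608.60 = 1.5499.
%ΔEBIT = DOL × %ΔSales = 1.5499 × -13.4% = -20.8%.

-20.8%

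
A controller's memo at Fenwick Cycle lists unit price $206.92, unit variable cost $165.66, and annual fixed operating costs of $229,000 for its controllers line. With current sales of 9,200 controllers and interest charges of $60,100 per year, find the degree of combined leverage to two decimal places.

Contribution at this volume is 9,200 × $41.26 = $379,592.00.
EBIT = $379,592.00 − $229,000 = $150,592.00. Interest = $60,100.00, so EBIT − I = $90,492.00.
Degree of total leverage = total CM / (EBIT − interest) = $379,592.00 / $90,492.00 = 4.1948.

4.19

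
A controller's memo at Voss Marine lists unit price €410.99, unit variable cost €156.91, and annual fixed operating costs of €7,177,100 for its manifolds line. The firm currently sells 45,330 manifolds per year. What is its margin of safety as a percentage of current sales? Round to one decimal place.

37.7%

Each unit contributes €410.99 − €156.91 = €254.08. Break-even units = €7,177,100 ÷ €254.08 = 28,247.40; break-even revenue = 28,247.40 × €410.99 = €11,609,399.91.
Current sales = 45,330 × €410.99 = €18,630,176.70.
Margin of safety = (€18,630,176.70 − €11,609,399.91) ÷ €18,630,176.70 = 37.7%.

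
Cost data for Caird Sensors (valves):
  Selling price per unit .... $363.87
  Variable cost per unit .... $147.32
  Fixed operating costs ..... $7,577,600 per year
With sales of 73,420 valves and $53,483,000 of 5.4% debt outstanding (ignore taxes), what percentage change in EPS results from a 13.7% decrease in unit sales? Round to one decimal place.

-40.1%

Total contribution margin = 73,420 × $216.55 = $15,899,101.00.
Operating income = contribution − fixed costs = $15,899,101.00 − $7,577,600 = $8,321,501.00.
Interest = $2,888,082.00, so EBIT − I = $5,433,419.00.
Degree of combined leverage = contribution ÷ (EBIT − I) = $15,899,101.00 ÷ $5,433,419.00 = 2.9262.
%ΔEPS = DCL × %ΔSales = 2.9262 × -13.7% = -40.1%.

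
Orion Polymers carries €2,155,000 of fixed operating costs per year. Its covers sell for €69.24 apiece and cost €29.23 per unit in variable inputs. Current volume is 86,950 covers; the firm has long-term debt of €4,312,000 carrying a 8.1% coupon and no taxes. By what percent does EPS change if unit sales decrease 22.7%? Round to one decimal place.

-81.0%

Total contribution margin = 86,950 × €40.01 = €3,478,869.50.
EBIT = €3,478,869.50 − €2,155,000 = €1,323,869.50.
After interest of €349,272.00, pre-tax earnings = €974,597.50.
DCL = total CM / (EBIT − I) = €3,478,869.50 / €974,597.50 = 3.5695.
EPS therefore changes by 3.5695 × (-22.7%) = -81.0%.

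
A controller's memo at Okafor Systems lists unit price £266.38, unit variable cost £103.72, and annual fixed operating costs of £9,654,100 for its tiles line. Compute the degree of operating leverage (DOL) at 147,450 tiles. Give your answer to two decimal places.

1.67

Contribution at this volume is 147,450 × £162.66 = £23,984,217.00.
Operating income = contribution − fixed costs = £23,984,217.00 − £9,654,100 = £14,330,117.00.
So DOL = total CM / EBIT = £23,984,217.00 / £14,330,117.00 = 1.6737.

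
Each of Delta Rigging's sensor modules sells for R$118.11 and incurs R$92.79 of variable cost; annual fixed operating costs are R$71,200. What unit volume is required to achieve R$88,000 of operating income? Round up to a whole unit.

6,288 sensor modules

Contribution margin per unit = R$118.11 − R$92.79 = R$25.32.
Need Q such that Q × R$25.32 − R$71,200 = R$88,000, i.e. Q = R$159,200 / R$25.32 = 6,287.52 → 6,288.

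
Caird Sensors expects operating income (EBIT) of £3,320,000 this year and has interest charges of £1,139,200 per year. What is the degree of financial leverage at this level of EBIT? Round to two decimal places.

Annual interest charges come to £1,139,200.00.
DFL = EBIT ÷ (EBIT − I) = £3,320,000 ÷ (£3,320,000 − £1,139,200.00) = £3,320,000 ÷ £2,180,800.00 = 1.5224.

1.52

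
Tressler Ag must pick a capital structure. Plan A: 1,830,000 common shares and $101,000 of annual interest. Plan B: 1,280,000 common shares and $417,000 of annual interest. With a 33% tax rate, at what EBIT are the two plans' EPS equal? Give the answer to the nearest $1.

$1,152,418

Set EPS_A = EPS_B: (EBIT − $101,000)(1 − 0.33) ÷ 1,830,000 = (EBIT − $417,000)(1 − 0.33) ÷ 1,280,000.
The (1 − t) factor cancels: (EBIT − 101,000) × 1,280,000 = (EBIT − 417,000) × 1,830,000.
EBIT × (1,830,000 − 1,280,000) = 417,000 × 1,830,000 − 101,000 × 1,280,000 = 633,830,000,000, so EBIT = 633,830,000,000 ÷ 550,000 = 1,152,418.18.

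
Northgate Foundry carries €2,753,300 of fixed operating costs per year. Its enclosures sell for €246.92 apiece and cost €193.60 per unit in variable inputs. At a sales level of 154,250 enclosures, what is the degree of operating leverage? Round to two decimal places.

Contribution at this volume is 154,250 × €53.32 = €8,224,610.00.
Subtracting fixed costs: EBIT = €8,224,610.00 − €2,753,300 = €5,471,310.00.
Degree of operating leverage = €8,224,610.00 / €5,471,310.00 = 1.5032.

1.50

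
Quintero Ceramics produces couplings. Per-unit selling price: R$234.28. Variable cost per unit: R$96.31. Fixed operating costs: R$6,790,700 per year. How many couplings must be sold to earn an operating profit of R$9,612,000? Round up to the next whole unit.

Each unit contributes R$234.28 − R$96.31 = R$137.97.
Required volume = (fixed costs + target profit) ÷ CM = (R$6,790,700 + R$9,612,000) ÷ R$137.97 = 118,885.99, so 118,886 couplings.

118,886 couplings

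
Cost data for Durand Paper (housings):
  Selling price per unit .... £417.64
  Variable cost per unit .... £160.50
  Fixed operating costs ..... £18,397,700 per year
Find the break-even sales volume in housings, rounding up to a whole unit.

Unit CM = price − variable cost = £417.64 − £160.50 = £257.14.
Units to break even: £18,397,700 ÷ £257.14 = 71,547.41, rounded up to 71,548.

71,548 housings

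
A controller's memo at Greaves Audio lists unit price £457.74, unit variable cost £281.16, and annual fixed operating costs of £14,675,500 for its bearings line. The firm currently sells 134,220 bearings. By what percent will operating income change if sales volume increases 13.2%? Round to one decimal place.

+34.7%

At 134,220 units, contribution = 134,220 × £176.58 = £23,700,567.60.
Subtracting fixed costs: EBIT = £23,700,567.60 − £14,675,500 = £9,025,067.60.
DOL = contribution ÷ EBIT = £23,700,567.60 ÷ £9,025,067.60 = 2.6261.
So EBIT moves 2.6261 × (+13.2%) = +34.7%.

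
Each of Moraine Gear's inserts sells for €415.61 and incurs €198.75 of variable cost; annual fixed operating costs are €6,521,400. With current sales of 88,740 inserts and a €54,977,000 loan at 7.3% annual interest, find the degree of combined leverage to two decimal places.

Total contribution margin = 88,740 × €216.86 = €19,244,156.40.
Operating income = contribution − fixed costs = €19,244,156.40 − €6,521,400 = €12,722,756.40. Interest = €4,013,321.00, so EBIT − I = €8,709,435.40.
DCL = contribution ÷ (EBIT − I) = €19,244,156.40 ÷ €8,709,435.40 = 2.2096.

2.21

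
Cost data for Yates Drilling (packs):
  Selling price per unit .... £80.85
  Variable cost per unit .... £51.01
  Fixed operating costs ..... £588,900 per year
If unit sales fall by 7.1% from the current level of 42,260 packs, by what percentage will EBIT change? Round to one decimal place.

-13.3%

Contribution at this volume is 42,260 × £29.84 = £1,261,038.40.
Operating income = contribution − fixed costs = £1,261,038.40 − £588,900 = £672,138.40.
So DOL = total CM / EBIT = £1,261,038.40 / £672,138.40 = 1.8762.
%ΔEBIT = DOL × %ΔSales = 1.8762 × -7.1% = -13.3%.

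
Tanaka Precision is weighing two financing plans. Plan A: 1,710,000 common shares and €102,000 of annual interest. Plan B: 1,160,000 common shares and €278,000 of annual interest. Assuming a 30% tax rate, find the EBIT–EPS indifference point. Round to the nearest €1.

Set EPS_A = EPS_B: (EBIT − €102,000)(1 − 0.30) ÷ 1,710,000 = (EBIT − €278,000)(1 − 0.30) ÷ 1,160,000.
Cancelling (1 − t) and cross-multiplying: 1,160,000·(EBIT − 102,000) = 1,710,000·(EBIT − 278,000).
EBIT × (1,710,000 − 1,160,000) = 278,000 × 1,710,000 − 102,000 × 1,160,000 = 357,060,000,000, so EBIT = 357,060,000,000 ÷ 550,000 = 649,200.00.

€649,200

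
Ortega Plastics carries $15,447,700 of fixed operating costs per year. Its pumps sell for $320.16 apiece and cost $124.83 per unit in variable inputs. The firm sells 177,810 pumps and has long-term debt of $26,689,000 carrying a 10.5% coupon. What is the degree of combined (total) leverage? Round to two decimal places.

Total contribution margin = 177,810 × $195.33 = $34,731,627.30.
Operating income = contribution − fixed costs = $34,731,627.30 − $15,447,700 = $19,283,927.30. Interest = $2,802,345.00.
DOL = $34,731,627.30 ÷ $19,283,927.30 = 1.8011; DFL = $19,283,927.30 ÷ $16,481,582.30 = 1.1700.
DCL = DOL × DFL = 1.8011 × 1.1700 = 2.1073.

2.11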